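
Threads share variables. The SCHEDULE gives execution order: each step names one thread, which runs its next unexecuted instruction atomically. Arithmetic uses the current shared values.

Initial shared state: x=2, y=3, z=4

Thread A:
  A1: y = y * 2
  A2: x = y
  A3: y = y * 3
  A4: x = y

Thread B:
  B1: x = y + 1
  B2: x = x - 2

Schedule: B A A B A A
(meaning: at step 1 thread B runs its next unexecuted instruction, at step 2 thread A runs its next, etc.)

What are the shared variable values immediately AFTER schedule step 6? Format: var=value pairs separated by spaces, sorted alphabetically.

Step 1: thread B executes B1 (x = y + 1). Shared: x=4 y=3 z=4. PCs: A@0 B@1
Step 2: thread A executes A1 (y = y * 2). Shared: x=4 y=6 z=4. PCs: A@1 B@1
Step 3: thread A executes A2 (x = y). Shared: x=6 y=6 z=4. PCs: A@2 B@1
Step 4: thread B executes B2 (x = x - 2). Shared: x=4 y=6 z=4. PCs: A@2 B@2
Step 5: thread A executes A3 (y = y * 3). Shared: x=4 y=18 z=4. PCs: A@3 B@2
Step 6: thread A executes A4 (x = y). Shared: x=18 y=18 z=4. PCs: A@4 B@2

Answer: x=18 y=18 z=4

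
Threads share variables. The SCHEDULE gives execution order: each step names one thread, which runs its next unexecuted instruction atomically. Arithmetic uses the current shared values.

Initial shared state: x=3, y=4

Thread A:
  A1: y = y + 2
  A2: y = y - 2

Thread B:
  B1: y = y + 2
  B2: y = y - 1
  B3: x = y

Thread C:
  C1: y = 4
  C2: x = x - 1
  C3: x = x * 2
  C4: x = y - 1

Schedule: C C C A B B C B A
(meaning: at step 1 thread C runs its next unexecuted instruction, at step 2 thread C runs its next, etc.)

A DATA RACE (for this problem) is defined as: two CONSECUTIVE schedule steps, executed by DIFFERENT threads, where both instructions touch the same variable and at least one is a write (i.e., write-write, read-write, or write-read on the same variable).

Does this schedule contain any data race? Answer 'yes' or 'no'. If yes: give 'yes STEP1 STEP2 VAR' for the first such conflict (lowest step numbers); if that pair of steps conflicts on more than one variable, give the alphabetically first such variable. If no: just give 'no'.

Answer: yes 4 5 y

Derivation:
Steps 1,2: same thread (C). No race.
Steps 2,3: same thread (C). No race.
Steps 3,4: C(r=x,w=x) vs A(r=y,w=y). No conflict.
Steps 4,5: A(y = y + 2) vs B(y = y + 2). RACE on y (W-W).
Steps 5,6: same thread (B). No race.
Steps 6,7: B(y = y - 1) vs C(x = y - 1). RACE on y (W-R).
Steps 7,8: C(x = y - 1) vs B(x = y). RACE on x (W-W).
Steps 8,9: B(x = y) vs A(y = y - 2). RACE on y (R-W).
First conflict at steps 4,5.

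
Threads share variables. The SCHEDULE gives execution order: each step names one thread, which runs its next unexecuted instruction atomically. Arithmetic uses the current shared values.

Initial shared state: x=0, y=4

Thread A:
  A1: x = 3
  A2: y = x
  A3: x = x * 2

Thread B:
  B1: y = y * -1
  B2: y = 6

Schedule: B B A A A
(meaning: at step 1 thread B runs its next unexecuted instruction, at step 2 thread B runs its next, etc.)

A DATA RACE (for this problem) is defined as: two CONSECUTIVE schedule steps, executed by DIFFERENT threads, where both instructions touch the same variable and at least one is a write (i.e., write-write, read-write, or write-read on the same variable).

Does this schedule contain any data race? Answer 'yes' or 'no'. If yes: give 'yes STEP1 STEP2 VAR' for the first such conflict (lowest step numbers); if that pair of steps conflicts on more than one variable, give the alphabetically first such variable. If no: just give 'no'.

Steps 1,2: same thread (B). No race.
Steps 2,3: B(r=-,w=y) vs A(r=-,w=x). No conflict.
Steps 3,4: same thread (A). No race.
Steps 4,5: same thread (A). No race.

Answer: no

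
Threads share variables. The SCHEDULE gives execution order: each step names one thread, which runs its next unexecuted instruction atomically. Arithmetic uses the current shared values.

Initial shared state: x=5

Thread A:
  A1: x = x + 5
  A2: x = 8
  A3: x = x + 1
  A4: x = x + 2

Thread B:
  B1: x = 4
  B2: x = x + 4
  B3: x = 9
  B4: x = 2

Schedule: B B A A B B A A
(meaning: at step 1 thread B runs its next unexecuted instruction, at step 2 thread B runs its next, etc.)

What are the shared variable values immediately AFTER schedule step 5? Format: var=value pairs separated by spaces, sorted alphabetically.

Step 1: thread B executes B1 (x = 4). Shared: x=4. PCs: A@0 B@1
Step 2: thread B executes B2 (x = x + 4). Shared: x=8. PCs: A@0 B@2
Step 3: thread A executes A1 (x = x + 5). Shared: x=13. PCs: A@1 B@2
Step 4: thread A executes A2 (x = 8). Shared: x=8. PCs: A@2 B@2
Step 5: thread B executes B3 (x = 9). Shared: x=9. PCs: A@2 B@3

Answer: x=9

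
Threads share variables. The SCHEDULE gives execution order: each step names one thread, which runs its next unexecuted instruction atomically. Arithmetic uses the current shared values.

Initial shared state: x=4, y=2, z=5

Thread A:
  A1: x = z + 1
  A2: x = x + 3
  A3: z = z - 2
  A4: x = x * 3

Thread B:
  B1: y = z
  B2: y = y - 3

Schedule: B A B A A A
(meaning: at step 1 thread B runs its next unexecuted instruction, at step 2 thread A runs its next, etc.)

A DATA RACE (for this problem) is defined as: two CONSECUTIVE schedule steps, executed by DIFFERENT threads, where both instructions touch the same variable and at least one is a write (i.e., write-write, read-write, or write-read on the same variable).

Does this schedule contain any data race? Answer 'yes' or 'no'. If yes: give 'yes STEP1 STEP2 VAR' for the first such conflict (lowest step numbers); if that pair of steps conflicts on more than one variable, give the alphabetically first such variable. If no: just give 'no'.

Steps 1,2: B(r=z,w=y) vs A(r=z,w=x). No conflict.
Steps 2,3: A(r=z,w=x) vs B(r=y,w=y). No conflict.
Steps 3,4: B(r=y,w=y) vs A(r=x,w=x). No conflict.
Steps 4,5: same thread (A). No race.
Steps 5,6: same thread (A). No race.

Answer: no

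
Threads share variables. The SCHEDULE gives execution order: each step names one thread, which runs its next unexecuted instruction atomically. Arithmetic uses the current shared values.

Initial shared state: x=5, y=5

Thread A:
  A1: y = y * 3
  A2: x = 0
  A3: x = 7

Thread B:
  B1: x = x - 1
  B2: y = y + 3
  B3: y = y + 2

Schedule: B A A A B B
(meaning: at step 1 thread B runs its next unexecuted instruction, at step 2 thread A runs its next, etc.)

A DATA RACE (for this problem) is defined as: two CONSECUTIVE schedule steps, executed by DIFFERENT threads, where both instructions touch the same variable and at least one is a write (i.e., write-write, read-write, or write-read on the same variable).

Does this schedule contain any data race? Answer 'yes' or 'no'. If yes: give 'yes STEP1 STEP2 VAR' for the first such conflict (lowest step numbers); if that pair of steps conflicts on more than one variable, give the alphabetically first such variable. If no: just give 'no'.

Answer: no

Derivation:
Steps 1,2: B(r=x,w=x) vs A(r=y,w=y). No conflict.
Steps 2,3: same thread (A). No race.
Steps 3,4: same thread (A). No race.
Steps 4,5: A(r=-,w=x) vs B(r=y,w=y). No conflict.
Steps 5,6: same thread (B). No race.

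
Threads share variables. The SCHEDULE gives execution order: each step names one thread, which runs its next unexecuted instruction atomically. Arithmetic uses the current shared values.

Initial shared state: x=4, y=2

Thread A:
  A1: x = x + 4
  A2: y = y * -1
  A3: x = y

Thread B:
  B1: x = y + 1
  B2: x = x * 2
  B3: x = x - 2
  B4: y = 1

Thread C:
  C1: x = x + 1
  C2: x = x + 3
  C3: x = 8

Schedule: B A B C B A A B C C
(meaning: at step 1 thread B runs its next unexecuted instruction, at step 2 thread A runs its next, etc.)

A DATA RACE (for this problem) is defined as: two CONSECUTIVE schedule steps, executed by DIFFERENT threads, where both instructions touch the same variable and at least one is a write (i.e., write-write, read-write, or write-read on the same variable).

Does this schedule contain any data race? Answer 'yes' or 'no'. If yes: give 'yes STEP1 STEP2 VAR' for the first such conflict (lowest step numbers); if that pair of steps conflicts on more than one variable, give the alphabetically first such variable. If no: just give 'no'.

Answer: yes 1 2 x

Derivation:
Steps 1,2: B(x = y + 1) vs A(x = x + 4). RACE on x (W-W).
Steps 2,3: A(x = x + 4) vs B(x = x * 2). RACE on x (W-W).
Steps 3,4: B(x = x * 2) vs C(x = x + 1). RACE on x (W-W).
Steps 4,5: C(x = x + 1) vs B(x = x - 2). RACE on x (W-W).
Steps 5,6: B(r=x,w=x) vs A(r=y,w=y). No conflict.
Steps 6,7: same thread (A). No race.
Steps 7,8: A(x = y) vs B(y = 1). RACE on y (R-W).
Steps 8,9: B(r=-,w=y) vs C(r=x,w=x). No conflict.
Steps 9,10: same thread (C). No race.
First conflict at steps 1,2.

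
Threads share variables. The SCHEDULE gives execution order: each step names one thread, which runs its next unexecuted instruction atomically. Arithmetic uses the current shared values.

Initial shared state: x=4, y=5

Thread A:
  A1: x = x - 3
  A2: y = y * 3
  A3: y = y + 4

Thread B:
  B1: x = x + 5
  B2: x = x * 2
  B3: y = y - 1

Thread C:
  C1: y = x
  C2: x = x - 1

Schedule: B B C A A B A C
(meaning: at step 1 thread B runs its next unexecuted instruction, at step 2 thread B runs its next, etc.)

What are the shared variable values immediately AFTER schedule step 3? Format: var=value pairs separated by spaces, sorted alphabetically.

Step 1: thread B executes B1 (x = x + 5). Shared: x=9 y=5. PCs: A@0 B@1 C@0
Step 2: thread B executes B2 (x = x * 2). Shared: x=18 y=5. PCs: A@0 B@2 C@0
Step 3: thread C executes C1 (y = x). Shared: x=18 y=18. PCs: A@0 B@2 C@1

Answer: x=18 y=18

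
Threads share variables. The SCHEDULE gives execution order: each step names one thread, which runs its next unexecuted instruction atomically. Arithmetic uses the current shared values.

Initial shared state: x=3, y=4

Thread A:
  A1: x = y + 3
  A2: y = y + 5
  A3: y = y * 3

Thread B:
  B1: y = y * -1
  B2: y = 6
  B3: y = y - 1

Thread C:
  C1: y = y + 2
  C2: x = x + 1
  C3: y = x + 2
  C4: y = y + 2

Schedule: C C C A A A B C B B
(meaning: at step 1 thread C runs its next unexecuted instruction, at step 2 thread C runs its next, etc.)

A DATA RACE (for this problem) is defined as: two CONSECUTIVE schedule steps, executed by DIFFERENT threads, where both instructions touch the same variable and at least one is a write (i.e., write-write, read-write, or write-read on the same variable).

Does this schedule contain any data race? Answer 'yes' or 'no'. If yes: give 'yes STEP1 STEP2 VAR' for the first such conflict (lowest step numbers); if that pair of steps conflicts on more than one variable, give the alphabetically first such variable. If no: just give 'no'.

Steps 1,2: same thread (C). No race.
Steps 2,3: same thread (C). No race.
Steps 3,4: C(y = x + 2) vs A(x = y + 3). RACE on x (R-W), y (W-R). Multiple vars; alphabetically first is x.
Steps 4,5: same thread (A). No race.
Steps 5,6: same thread (A). No race.
Steps 6,7: A(y = y * 3) vs B(y = y * -1). RACE on y (W-W).
Steps 7,8: B(y = y * -1) vs C(y = y + 2). RACE on y (W-W).
Steps 8,9: C(y = y + 2) vs B(y = 6). RACE on y (W-W).
Steps 9,10: same thread (B). No race.
First conflict at steps 3,4.

Answer: yes 3 4 x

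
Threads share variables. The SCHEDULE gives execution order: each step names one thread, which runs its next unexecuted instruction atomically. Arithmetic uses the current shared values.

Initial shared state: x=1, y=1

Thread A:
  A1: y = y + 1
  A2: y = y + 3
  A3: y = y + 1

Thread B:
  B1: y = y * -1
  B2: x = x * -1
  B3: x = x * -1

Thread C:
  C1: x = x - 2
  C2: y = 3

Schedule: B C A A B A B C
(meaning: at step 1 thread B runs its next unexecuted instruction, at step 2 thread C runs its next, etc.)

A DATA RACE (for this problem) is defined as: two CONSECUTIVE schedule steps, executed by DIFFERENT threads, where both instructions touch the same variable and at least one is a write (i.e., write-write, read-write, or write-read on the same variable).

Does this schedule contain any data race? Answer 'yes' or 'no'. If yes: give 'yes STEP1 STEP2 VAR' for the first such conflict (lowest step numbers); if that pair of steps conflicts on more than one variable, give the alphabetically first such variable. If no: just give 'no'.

Answer: no

Derivation:
Steps 1,2: B(r=y,w=y) vs C(r=x,w=x). No conflict.
Steps 2,3: C(r=x,w=x) vs A(r=y,w=y). No conflict.
Steps 3,4: same thread (A). No race.
Steps 4,5: A(r=y,w=y) vs B(r=x,w=x). No conflict.
Steps 5,6: B(r=x,w=x) vs A(r=y,w=y). No conflict.
Steps 6,7: A(r=y,w=y) vs B(r=x,w=x). No conflict.
Steps 7,8: B(r=x,w=x) vs C(r=-,w=y). No conflict.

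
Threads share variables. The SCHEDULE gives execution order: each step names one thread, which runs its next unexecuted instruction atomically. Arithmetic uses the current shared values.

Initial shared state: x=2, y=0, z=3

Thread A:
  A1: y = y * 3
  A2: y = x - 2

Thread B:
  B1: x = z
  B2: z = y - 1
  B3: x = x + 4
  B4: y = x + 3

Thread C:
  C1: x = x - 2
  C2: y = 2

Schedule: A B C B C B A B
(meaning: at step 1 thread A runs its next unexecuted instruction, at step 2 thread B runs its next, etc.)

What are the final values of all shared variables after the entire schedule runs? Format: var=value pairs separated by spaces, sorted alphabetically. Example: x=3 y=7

Step 1: thread A executes A1 (y = y * 3). Shared: x=2 y=0 z=3. PCs: A@1 B@0 C@0
Step 2: thread B executes B1 (x = z). Shared: x=3 y=0 z=3. PCs: A@1 B@1 C@0
Step 3: thread C executes C1 (x = x - 2). Shared: x=1 y=0 z=3. PCs: A@1 B@1 C@1
Step 4: thread B executes B2 (z = y - 1). Shared: x=1 y=0 z=-1. PCs: A@1 B@2 C@1
Step 5: thread C executes C2 (y = 2). Shared: x=1 y=2 z=-1. PCs: A@1 B@2 C@2
Step 6: thread B executes B3 (x = x + 4). Shared: x=5 y=2 z=-1. PCs: A@1 B@3 C@2
Step 7: thread A executes A2 (y = x - 2). Shared: x=5 y=3 z=-1. PCs: A@2 B@3 C@2
Step 8: thread B executes B4 (y = x + 3). Shared: x=5 y=8 z=-1. PCs: A@2 B@4 C@2

Answer: x=5 y=8 z=-1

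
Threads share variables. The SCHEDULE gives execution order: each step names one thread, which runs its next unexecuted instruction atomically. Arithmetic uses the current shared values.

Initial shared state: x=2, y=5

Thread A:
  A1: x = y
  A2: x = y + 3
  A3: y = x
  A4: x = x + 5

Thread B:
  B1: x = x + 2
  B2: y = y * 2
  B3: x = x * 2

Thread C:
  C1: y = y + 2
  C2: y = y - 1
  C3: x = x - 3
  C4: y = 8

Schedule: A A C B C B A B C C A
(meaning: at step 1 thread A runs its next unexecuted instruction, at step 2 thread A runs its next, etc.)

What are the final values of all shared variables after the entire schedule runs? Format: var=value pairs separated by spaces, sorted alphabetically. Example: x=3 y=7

Answer: x=22 y=8

Derivation:
Step 1: thread A executes A1 (x = y). Shared: x=5 y=5. PCs: A@1 B@0 C@0
Step 2: thread A executes A2 (x = y + 3). Shared: x=8 y=5. PCs: A@2 B@0 C@0
Step 3: thread C executes C1 (y = y + 2). Shared: x=8 y=7. PCs: A@2 B@0 C@1
Step 4: thread B executes B1 (x = x + 2). Shared: x=10 y=7. PCs: A@2 B@1 C@1
Step 5: thread C executes C2 (y = y - 1). Shared: x=10 y=6. PCs: A@2 B@1 C@2
Step 6: thread B executes B2 (y = y * 2). Shared: x=10 y=12. PCs: A@2 B@2 C@2
Step 7: thread A executes A3 (y = x). Shared: x=10 y=10. PCs: A@3 B@2 C@2
Step 8: thread B executes B3 (x = x * 2). Shared: x=20 y=10. PCs: A@3 B@3 C@2
Step 9: thread C executes C3 (x = x - 3). Shared: x=17 y=10. PCs: A@3 B@3 C@3
Step 10: thread C executes C4 (y = 8). Shared: x=17 y=8. PCs: A@3 B@3 C@4
Step 11: thread A executes A4 (x = x + 5). Shared: x=22 y=8. PCs: A@4 B@3 C@4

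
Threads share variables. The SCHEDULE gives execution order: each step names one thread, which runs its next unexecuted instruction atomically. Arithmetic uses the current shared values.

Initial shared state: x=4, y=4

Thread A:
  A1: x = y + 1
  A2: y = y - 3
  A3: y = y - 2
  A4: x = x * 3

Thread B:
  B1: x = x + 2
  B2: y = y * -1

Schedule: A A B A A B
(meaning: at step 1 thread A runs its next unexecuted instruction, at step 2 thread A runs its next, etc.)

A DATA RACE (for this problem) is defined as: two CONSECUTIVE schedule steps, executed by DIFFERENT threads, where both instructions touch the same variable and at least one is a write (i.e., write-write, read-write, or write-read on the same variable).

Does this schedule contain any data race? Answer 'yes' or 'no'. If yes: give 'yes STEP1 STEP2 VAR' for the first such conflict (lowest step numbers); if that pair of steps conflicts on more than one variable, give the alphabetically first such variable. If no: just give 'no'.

Answer: no

Derivation:
Steps 1,2: same thread (A). No race.
Steps 2,3: A(r=y,w=y) vs B(r=x,w=x). No conflict.
Steps 3,4: B(r=x,w=x) vs A(r=y,w=y). No conflict.
Steps 4,5: same thread (A). No race.
Steps 5,6: A(r=x,w=x) vs B(r=y,w=y). No conflict.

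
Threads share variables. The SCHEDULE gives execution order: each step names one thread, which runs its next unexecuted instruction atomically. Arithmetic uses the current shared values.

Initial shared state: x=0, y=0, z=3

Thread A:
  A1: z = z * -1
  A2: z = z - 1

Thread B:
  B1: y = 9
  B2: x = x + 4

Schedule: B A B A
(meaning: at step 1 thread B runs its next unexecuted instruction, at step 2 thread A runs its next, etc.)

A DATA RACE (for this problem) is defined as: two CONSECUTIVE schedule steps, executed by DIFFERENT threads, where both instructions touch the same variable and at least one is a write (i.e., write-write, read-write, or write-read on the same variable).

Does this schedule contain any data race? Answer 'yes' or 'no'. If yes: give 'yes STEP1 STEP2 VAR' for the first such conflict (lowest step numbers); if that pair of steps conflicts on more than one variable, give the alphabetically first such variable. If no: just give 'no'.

Steps 1,2: B(r=-,w=y) vs A(r=z,w=z). No conflict.
Steps 2,3: A(r=z,w=z) vs B(r=x,w=x). No conflict.
Steps 3,4: B(r=x,w=x) vs A(r=z,w=z). No conflict.

Answer: no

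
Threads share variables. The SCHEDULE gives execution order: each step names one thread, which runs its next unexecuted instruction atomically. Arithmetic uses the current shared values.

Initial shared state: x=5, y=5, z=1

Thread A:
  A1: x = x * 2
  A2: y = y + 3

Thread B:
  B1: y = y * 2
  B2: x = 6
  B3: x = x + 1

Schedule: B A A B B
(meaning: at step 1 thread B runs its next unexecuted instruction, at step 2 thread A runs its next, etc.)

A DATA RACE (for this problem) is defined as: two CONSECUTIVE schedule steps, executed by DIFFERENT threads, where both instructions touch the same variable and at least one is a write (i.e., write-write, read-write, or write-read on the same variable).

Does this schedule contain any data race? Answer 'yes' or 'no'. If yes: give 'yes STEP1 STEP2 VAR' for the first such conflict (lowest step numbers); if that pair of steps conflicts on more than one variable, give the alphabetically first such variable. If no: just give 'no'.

Steps 1,2: B(r=y,w=y) vs A(r=x,w=x). No conflict.
Steps 2,3: same thread (A). No race.
Steps 3,4: A(r=y,w=y) vs B(r=-,w=x). No conflict.
Steps 4,5: same thread (B). No race.

Answer: no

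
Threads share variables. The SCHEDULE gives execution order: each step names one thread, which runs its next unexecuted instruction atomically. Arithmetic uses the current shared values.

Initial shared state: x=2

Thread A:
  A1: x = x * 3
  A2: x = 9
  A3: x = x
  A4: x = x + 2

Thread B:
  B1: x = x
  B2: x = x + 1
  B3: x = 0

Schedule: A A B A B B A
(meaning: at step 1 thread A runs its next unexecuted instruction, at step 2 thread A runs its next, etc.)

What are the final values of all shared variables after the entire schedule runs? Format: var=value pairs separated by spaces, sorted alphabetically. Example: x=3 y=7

Step 1: thread A executes A1 (x = x * 3). Shared: x=6. PCs: A@1 B@0
Step 2: thread A executes A2 (x = 9). Shared: x=9. PCs: A@2 B@0
Step 3: thread B executes B1 (x = x). Shared: x=9. PCs: A@2 B@1
Step 4: thread A executes A3 (x = x). Shared: x=9. PCs: A@3 B@1
Step 5: thread B executes B2 (x = x + 1). Shared: x=10. PCs: A@3 B@2
Step 6: thread B executes B3 (x = 0). Shared: x=0. PCs: A@3 B@3
Step 7: thread A executes A4 (x = x + 2). Shared: x=2. PCs: A@4 B@3

Answer: x=2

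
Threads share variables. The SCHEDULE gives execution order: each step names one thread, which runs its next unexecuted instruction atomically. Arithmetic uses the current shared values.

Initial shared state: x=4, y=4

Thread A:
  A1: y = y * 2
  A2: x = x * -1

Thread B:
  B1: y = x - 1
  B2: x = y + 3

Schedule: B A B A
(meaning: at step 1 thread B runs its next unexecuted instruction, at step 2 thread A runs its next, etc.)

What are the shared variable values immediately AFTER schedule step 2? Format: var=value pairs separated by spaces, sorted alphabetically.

Answer: x=4 y=6

Derivation:
Step 1: thread B executes B1 (y = x - 1). Shared: x=4 y=3. PCs: A@0 B@1
Step 2: thread A executes A1 (y = y * 2). Shared: x=4 y=6. PCs: A@1 B@1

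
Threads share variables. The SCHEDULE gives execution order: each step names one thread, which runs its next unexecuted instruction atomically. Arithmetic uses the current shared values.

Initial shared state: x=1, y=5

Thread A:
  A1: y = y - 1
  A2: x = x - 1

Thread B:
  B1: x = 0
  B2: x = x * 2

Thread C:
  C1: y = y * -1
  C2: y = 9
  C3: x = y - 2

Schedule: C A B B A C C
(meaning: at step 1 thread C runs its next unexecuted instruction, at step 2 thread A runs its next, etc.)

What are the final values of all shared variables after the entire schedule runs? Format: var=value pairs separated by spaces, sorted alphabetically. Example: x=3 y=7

Step 1: thread C executes C1 (y = y * -1). Shared: x=1 y=-5. PCs: A@0 B@0 C@1
Step 2: thread A executes A1 (y = y - 1). Shared: x=1 y=-6. PCs: A@1 B@0 C@1
Step 3: thread B executes B1 (x = 0). Shared: x=0 y=-6. PCs: A@1 B@1 C@1
Step 4: thread B executes B2 (x = x * 2). Shared: x=0 y=-6. PCs: A@1 B@2 C@1
Step 5: thread A executes A2 (x = x - 1). Shared: x=-1 y=-6. PCs: A@2 B@2 C@1
Step 6: thread C executes C2 (y = 9). Shared: x=-1 y=9. PCs: A@2 B@2 C@2
Step 7: thread C executes C3 (x = y - 2). Shared: x=7 y=9. PCs: A@2 B@2 C@3

Answer: x=7 y=9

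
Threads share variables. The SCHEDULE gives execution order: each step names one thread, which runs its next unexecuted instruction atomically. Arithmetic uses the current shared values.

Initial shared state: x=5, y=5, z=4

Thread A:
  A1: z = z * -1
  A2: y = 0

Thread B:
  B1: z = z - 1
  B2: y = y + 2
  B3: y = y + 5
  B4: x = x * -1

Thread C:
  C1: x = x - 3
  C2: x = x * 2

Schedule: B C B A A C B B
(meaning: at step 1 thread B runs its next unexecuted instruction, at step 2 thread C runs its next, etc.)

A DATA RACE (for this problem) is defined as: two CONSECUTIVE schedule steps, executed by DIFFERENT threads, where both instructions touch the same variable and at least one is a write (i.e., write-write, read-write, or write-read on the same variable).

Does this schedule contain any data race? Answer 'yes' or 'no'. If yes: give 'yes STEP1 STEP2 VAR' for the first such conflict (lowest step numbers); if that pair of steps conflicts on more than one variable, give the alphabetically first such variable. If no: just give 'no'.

Steps 1,2: B(r=z,w=z) vs C(r=x,w=x). No conflict.
Steps 2,3: C(r=x,w=x) vs B(r=y,w=y). No conflict.
Steps 3,4: B(r=y,w=y) vs A(r=z,w=z). No conflict.
Steps 4,5: same thread (A). No race.
Steps 5,6: A(r=-,w=y) vs C(r=x,w=x). No conflict.
Steps 6,7: C(r=x,w=x) vs B(r=y,w=y). No conflict.
Steps 7,8: same thread (B). No race.

Answer: no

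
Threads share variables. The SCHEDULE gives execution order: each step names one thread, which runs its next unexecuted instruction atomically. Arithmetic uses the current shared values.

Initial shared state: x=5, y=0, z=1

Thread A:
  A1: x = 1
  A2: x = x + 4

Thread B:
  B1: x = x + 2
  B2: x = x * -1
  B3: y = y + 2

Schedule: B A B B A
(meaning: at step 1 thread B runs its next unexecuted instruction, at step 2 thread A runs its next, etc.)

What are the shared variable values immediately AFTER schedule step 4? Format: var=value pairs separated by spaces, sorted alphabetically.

Answer: x=-1 y=2 z=1

Derivation:
Step 1: thread B executes B1 (x = x + 2). Shared: x=7 y=0 z=1. PCs: A@0 B@1
Step 2: thread A executes A1 (x = 1). Shared: x=1 y=0 z=1. PCs: A@1 B@1
Step 3: thread B executes B2 (x = x * -1). Shared: x=-1 y=0 z=1. PCs: A@1 B@2
Step 4: thread B executes B3 (y = y + 2). Shared: x=-1 y=2 z=1. PCs: A@1 B@3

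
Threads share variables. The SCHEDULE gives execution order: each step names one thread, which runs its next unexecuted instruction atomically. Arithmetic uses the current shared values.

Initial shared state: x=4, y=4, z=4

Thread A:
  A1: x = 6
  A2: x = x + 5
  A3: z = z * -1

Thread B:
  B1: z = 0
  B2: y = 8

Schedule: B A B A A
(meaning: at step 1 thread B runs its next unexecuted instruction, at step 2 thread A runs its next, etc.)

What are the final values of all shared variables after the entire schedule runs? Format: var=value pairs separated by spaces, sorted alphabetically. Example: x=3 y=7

Answer: x=11 y=8 z=0

Derivation:
Step 1: thread B executes B1 (z = 0). Shared: x=4 y=4 z=0. PCs: A@0 B@1
Step 2: thread A executes A1 (x = 6). Shared: x=6 y=4 z=0. PCs: A@1 B@1
Step 3: thread B executes B2 (y = 8). Shared: x=6 y=8 z=0. PCs: A@1 B@2
Step 4: thread A executes A2 (x = x + 5). Shared: x=11 y=8 z=0. PCs: A@2 B@2
Step 5: thread A executes A3 (z = z * -1). Shared: x=11 y=8 z=0. PCs: A@3 B@2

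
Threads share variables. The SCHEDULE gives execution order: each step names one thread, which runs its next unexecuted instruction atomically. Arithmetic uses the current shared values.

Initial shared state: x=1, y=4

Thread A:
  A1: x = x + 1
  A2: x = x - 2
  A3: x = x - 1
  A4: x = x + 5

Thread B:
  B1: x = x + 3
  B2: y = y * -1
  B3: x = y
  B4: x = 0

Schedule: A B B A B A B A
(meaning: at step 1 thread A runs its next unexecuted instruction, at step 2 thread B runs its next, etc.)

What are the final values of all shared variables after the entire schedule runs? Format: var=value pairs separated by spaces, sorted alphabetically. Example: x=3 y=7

Answer: x=5 y=-4

Derivation:
Step 1: thread A executes A1 (x = x + 1). Shared: x=2 y=4. PCs: A@1 B@0
Step 2: thread B executes B1 (x = x + 3). Shared: x=5 y=4. PCs: A@1 B@1
Step 3: thread B executes B2 (y = y * -1). Shared: x=5 y=-4. PCs: A@1 B@2
Step 4: thread A executes A2 (x = x - 2). Shared: x=3 y=-4. PCs: A@2 B@2
Step 5: thread B executes B3 (x = y). Shared: x=-4 y=-4. PCs: A@2 B@3
Step 6: thread A executes A3 (x = x - 1). Shared: x=-5 y=-4. PCs: A@3 B@3
Step 7: thread B executes B4 (x = 0). Shared: x=0 y=-4. PCs: A@3 B@4
Step 8: thread A executes A4 (x = x + 5). Shared: x=5 y=-4. PCs: A@4 B@4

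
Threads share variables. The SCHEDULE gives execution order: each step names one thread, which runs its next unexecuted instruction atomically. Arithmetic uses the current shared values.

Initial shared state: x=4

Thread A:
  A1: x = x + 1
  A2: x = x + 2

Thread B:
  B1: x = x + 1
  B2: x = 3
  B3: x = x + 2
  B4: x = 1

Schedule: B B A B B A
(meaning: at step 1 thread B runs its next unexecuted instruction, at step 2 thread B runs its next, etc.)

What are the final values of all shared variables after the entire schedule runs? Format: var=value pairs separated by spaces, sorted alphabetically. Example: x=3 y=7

Step 1: thread B executes B1 (x = x + 1). Shared: x=5. PCs: A@0 B@1
Step 2: thread B executes B2 (x = 3). Shared: x=3. PCs: A@0 B@2
Step 3: thread A executes A1 (x = x + 1). Shared: x=4. PCs: A@1 B@2
Step 4: thread B executes B3 (x = x + 2). Shared: x=6. PCs: A@1 B@3
Step 5: thread B executes B4 (x = 1). Shared: x=1. PCs: A@1 B@4
Step 6: thread A executes A2 (x = x + 2). Shared: x=3. PCs: A@2 B@4

Answer: x=3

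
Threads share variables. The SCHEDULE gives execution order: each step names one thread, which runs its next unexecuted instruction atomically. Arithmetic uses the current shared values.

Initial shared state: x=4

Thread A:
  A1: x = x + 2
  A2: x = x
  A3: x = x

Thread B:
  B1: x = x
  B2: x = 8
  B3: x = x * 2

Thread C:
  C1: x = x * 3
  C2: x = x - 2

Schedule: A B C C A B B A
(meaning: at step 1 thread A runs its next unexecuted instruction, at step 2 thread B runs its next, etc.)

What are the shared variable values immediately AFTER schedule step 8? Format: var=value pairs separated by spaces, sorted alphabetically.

Step 1: thread A executes A1 (x = x + 2). Shared: x=6. PCs: A@1 B@0 C@0
Step 2: thread B executes B1 (x = x). Shared: x=6. PCs: A@1 B@1 C@0
Step 3: thread C executes C1 (x = x * 3). Shared: x=18. PCs: A@1 B@1 C@1
Step 4: thread C executes C2 (x = x - 2). Shared: x=16. PCs: A@1 B@1 C@2
Step 5: thread A executes A2 (x = x). Shared: x=16. PCs: A@2 B@1 C@2
Step 6: thread B executes B2 (x = 8). Shared: x=8. PCs: A@2 B@2 C@2
Step 7: thread B executes B3 (x = x * 2). Shared: x=16. PCs: A@2 B@3 C@2
Step 8: thread A executes A3 (x = x). Shared: x=16. PCs: A@3 B@3 C@2

Answer: x=16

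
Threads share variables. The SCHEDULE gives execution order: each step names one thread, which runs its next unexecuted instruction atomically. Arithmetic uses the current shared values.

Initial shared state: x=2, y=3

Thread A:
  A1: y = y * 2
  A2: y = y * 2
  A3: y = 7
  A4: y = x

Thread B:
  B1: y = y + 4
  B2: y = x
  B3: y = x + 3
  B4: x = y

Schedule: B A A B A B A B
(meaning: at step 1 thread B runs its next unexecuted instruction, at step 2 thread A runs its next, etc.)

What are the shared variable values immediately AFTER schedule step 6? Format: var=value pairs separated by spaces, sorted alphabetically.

Step 1: thread B executes B1 (y = y + 4). Shared: x=2 y=7. PCs: A@0 B@1
Step 2: thread A executes A1 (y = y * 2). Shared: x=2 y=14. PCs: A@1 B@1
Step 3: thread A executes A2 (y = y * 2). Shared: x=2 y=28. PCs: A@2 B@1
Step 4: thread B executes B2 (y = x). Shared: x=2 y=2. PCs: A@2 B@2
Step 5: thread A executes A3 (y = 7). Shared: x=2 y=7. PCs: A@3 B@2
Step 6: thread B executes B3 (y = x + 3). Shared: x=2 y=5. PCs: A@3 B@3

Answer: x=2 y=5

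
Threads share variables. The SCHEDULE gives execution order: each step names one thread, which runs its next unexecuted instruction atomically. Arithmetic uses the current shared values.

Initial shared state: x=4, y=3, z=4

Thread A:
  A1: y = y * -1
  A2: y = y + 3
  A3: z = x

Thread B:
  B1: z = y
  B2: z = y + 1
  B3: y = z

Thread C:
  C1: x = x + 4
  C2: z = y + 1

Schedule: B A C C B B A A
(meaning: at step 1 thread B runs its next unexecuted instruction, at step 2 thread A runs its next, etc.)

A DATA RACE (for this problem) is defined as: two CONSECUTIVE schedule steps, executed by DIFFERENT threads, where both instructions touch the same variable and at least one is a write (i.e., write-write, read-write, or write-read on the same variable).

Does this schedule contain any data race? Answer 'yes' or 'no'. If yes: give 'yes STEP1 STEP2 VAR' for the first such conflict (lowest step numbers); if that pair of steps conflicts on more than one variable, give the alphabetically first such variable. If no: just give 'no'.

Answer: yes 1 2 y

Derivation:
Steps 1,2: B(z = y) vs A(y = y * -1). RACE on y (R-W).
Steps 2,3: A(r=y,w=y) vs C(r=x,w=x). No conflict.
Steps 3,4: same thread (C). No race.
Steps 4,5: C(z = y + 1) vs B(z = y + 1). RACE on z (W-W).
Steps 5,6: same thread (B). No race.
Steps 6,7: B(y = z) vs A(y = y + 3). RACE on y (W-W).
Steps 7,8: same thread (A). No race.
First conflict at steps 1,2.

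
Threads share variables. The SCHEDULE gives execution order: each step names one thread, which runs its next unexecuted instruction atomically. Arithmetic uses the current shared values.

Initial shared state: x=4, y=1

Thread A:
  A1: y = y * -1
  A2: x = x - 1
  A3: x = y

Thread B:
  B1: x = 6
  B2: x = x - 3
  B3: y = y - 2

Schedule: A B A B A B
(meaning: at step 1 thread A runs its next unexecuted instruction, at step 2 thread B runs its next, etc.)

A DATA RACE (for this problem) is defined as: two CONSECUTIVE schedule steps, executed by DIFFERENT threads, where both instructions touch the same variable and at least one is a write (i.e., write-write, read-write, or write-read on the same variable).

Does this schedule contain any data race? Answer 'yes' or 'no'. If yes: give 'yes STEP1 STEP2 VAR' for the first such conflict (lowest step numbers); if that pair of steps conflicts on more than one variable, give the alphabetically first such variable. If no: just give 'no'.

Answer: yes 2 3 x

Derivation:
Steps 1,2: A(r=y,w=y) vs B(r=-,w=x). No conflict.
Steps 2,3: B(x = 6) vs A(x = x - 1). RACE on x (W-W).
Steps 3,4: A(x = x - 1) vs B(x = x - 3). RACE on x (W-W).
Steps 4,5: B(x = x - 3) vs A(x = y). RACE on x (W-W).
Steps 5,6: A(x = y) vs B(y = y - 2). RACE on y (R-W).
First conflict at steps 2,3.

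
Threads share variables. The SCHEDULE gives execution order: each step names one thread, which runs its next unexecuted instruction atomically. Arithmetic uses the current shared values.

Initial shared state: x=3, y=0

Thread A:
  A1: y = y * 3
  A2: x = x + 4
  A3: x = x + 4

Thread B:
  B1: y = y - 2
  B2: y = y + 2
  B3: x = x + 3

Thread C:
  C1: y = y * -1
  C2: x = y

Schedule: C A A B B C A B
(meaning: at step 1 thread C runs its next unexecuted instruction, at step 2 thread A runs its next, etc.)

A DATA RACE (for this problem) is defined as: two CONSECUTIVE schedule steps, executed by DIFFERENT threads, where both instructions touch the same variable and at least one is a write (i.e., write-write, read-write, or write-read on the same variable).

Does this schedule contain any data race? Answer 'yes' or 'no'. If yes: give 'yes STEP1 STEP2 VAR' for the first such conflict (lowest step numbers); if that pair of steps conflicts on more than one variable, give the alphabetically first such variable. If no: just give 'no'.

Steps 1,2: C(y = y * -1) vs A(y = y * 3). RACE on y (W-W).
Steps 2,3: same thread (A). No race.
Steps 3,4: A(r=x,w=x) vs B(r=y,w=y). No conflict.
Steps 4,5: same thread (B). No race.
Steps 5,6: B(y = y + 2) vs C(x = y). RACE on y (W-R).
Steps 6,7: C(x = y) vs A(x = x + 4). RACE on x (W-W).
Steps 7,8: A(x = x + 4) vs B(x = x + 3). RACE on x (W-W).
First conflict at steps 1,2.

Answer: yes 1 2 y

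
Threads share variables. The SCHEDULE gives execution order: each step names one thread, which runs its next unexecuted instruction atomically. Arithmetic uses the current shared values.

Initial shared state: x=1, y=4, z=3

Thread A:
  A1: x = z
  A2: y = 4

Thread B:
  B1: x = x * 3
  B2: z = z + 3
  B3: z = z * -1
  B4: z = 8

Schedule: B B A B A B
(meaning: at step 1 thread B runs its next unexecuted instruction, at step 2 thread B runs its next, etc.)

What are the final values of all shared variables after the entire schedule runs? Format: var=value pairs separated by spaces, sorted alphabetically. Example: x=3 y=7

Step 1: thread B executes B1 (x = x * 3). Shared: x=3 y=4 z=3. PCs: A@0 B@1
Step 2: thread B executes B2 (z = z + 3). Shared: x=3 y=4 z=6. PCs: A@0 B@2
Step 3: thread A executes A1 (x = z). Shared: x=6 y=4 z=6. PCs: A@1 B@2
Step 4: thread B executes B3 (z = z * -1). Shared: x=6 y=4 z=-6. PCs: A@1 B@3
Step 5: thread A executes A2 (y = 4). Shared: x=6 y=4 z=-6. PCs: A@2 B@3
Step 6: thread B executes B4 (z = 8). Shared: x=6 y=4 z=8. PCs: A@2 B@4

Answer: x=6 y=4 z=8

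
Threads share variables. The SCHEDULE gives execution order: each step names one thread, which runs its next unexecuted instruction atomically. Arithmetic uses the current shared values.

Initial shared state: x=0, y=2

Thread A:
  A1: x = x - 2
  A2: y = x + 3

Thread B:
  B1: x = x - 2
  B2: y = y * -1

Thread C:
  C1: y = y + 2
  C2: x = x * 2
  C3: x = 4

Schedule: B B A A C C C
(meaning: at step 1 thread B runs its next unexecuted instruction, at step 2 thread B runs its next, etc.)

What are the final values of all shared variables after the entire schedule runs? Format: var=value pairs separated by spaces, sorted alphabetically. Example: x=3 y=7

Step 1: thread B executes B1 (x = x - 2). Shared: x=-2 y=2. PCs: A@0 B@1 C@0
Step 2: thread B executes B2 (y = y * -1). Shared: x=-2 y=-2. PCs: A@0 B@2 C@0
Step 3: thread A executes A1 (x = x - 2). Shared: x=-4 y=-2. PCs: A@1 B@2 C@0
Step 4: thread A executes A2 (y = x + 3). Shared: x=-4 y=-1. PCs: A@2 B@2 C@0
Step 5: thread C executes C1 (y = y + 2). Shared: x=-4 y=1. PCs: A@2 B@2 C@1
Step 6: thread C executes C2 (x = x * 2). Shared: x=-8 y=1. PCs: A@2 B@2 C@2
Step 7: thread C executes C3 (x = 4). Shared: x=4 y=1. PCs: A@2 B@2 C@3

Answer: x=4 y=1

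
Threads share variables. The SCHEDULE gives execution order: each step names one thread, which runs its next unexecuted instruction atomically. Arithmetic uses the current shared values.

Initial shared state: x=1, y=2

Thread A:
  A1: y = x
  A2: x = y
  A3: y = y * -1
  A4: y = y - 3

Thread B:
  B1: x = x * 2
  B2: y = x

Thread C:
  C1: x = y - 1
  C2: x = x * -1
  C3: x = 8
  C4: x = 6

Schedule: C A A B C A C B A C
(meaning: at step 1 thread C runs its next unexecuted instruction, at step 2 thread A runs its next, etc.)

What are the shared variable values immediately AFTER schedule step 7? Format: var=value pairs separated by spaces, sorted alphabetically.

Step 1: thread C executes C1 (x = y - 1). Shared: x=1 y=2. PCs: A@0 B@0 C@1
Step 2: thread A executes A1 (y = x). Shared: x=1 y=1. PCs: A@1 B@0 C@1
Step 3: thread A executes A2 (x = y). Shared: x=1 y=1. PCs: A@2 B@0 C@1
Step 4: thread B executes B1 (x = x * 2). Shared: x=2 y=1. PCs: A@2 B@1 C@1
Step 5: thread C executes C2 (x = x * -1). Shared: x=-2 y=1. PCs: A@2 B@1 C@2
Step 6: thread A executes A3 (y = y * -1). Shared: x=-2 y=-1. PCs: A@3 B@1 C@2
Step 7: thread C executes C3 (x = 8). Shared: x=8 y=-1. PCs: A@3 B@1 C@3

Answer: x=8 y=-1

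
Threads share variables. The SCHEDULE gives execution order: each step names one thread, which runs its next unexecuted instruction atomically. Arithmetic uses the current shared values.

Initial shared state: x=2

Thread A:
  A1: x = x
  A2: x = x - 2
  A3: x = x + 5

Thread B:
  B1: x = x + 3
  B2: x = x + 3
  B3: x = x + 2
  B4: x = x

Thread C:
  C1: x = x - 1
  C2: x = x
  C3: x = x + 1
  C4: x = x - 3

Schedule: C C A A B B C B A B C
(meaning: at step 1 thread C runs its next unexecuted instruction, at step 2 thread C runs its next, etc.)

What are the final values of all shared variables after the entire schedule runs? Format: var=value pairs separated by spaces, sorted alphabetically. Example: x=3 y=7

Answer: x=10

Derivation:
Step 1: thread C executes C1 (x = x - 1). Shared: x=1. PCs: A@0 B@0 C@1
Step 2: thread C executes C2 (x = x). Shared: x=1. PCs: A@0 B@0 C@2
Step 3: thread A executes A1 (x = x). Shared: x=1. PCs: A@1 B@0 C@2
Step 4: thread A executes A2 (x = x - 2). Shared: x=-1. PCs: A@2 B@0 C@2
Step 5: thread B executes B1 (x = x + 3). Shared: x=2. PCs: A@2 B@1 C@2
Step 6: thread B executes B2 (x = x + 3). Shared: x=5. PCs: A@2 B@2 C@2
Step 7: thread C executes C3 (x = x + 1). Shared: x=6. PCs: A@2 B@2 C@3
Step 8: thread B executes B3 (x = x + 2). Shared: x=8. PCs: A@2 B@3 C@3
Step 9: thread A executes A3 (x = x + 5). Shared: x=13. PCs: A@3 B@3 C@3
Step 10: thread B executes B4 (x = x). Shared: x=13. PCs: A@3 B@4 C@3
Step 11: thread C executes C4 (x = x - 3). Shared: x=10. PCs: A@3 B@4 C@4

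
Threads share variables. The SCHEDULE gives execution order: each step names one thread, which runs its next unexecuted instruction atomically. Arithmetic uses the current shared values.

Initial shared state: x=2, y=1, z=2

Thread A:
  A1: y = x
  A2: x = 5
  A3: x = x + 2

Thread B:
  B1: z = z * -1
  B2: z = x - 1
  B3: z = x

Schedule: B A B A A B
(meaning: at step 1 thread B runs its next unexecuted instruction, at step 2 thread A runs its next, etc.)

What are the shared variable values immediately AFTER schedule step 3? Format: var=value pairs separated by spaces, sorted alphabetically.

Step 1: thread B executes B1 (z = z * -1). Shared: x=2 y=1 z=-2. PCs: A@0 B@1
Step 2: thread A executes A1 (y = x). Shared: x=2 y=2 z=-2. PCs: A@1 B@1
Step 3: thread B executes B2 (z = x - 1). Shared: x=2 y=2 z=1. PCs: A@1 B@2

Answer: x=2 y=2 z=1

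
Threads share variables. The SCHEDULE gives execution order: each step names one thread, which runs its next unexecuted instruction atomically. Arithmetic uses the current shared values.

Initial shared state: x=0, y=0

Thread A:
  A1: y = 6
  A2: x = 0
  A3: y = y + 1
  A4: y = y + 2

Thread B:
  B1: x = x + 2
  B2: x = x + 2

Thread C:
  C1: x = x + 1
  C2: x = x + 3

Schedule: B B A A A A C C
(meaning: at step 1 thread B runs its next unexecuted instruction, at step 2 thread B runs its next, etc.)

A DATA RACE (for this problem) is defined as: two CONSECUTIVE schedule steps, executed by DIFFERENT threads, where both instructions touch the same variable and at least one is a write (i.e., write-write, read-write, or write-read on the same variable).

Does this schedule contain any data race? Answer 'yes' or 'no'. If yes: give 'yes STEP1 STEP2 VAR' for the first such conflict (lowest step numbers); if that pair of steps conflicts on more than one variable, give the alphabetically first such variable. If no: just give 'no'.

Steps 1,2: same thread (B). No race.
Steps 2,3: B(r=x,w=x) vs A(r=-,w=y). No conflict.
Steps 3,4: same thread (A). No race.
Steps 4,5: same thread (A). No race.
Steps 5,6: same thread (A). No race.
Steps 6,7: A(r=y,w=y) vs C(r=x,w=x). No conflict.
Steps 7,8: same thread (C). No race.

Answer: no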